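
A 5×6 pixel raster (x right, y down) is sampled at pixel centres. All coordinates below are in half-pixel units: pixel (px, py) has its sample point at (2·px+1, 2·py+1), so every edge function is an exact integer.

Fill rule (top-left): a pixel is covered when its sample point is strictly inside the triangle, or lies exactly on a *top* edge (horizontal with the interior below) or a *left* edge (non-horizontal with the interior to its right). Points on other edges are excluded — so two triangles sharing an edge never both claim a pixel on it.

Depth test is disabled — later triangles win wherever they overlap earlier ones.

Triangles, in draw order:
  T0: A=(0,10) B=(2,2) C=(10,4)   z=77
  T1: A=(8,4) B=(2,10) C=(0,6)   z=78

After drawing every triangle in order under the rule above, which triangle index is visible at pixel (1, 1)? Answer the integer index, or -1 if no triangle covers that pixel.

T0:
  2·area = 68
  edge (0, 10)→(2, 2): d=(2,-8) top-left  bias=+0
  edge (2, 2)→(10, 4): d=(8,2) right/bottom  bias=-1
  edge (10, 4)→(0, 10): d=(-10,6) right/bottom  bias=-1
    (1,1)@(3, 3): e=[10,6,52] → #
    (2,1)@(5, 3): e=[26,2,40] → #
    (3,1)@(7, 3): e=[42,-2,28] → ·
    (1,2)@(3, 5): e=[14,22,32] → #
    (3,2)@(7, 5): e=[46,14,8] → #
    (4,2)@(9, 5): e=[62,10,-4] → ·
    (0,3)@(1, 7): e=[2,42,24] → #
    (2,3)@(5, 7): e=[34,34,0] → ·  [on edge]
    (3,3)@(7, 7): e=[50,30,-12] → ·
    (0,4)@(1, 9): e=[6,58,4] → #
    (1,4)@(3, 9): e=[22,54,-8] → ·
    (0,5)@(1, 11): e=[10,74,-16] → ·
  covered (8 px):
    · · · · ·
    · # # · ·
    · # # # ·
    # # · · ·
    # · · · ·
    · · · · ·
T1:
  2·area = 36
  edge (8, 4)→(2, 10): d=(-6,6) right/bottom  bias=-1
  edge (2, 10)→(0, 6): d=(-2,-4) top-left  bias=+0
  edge (0, 6)→(8, 4): d=(8,-2) top-left  bias=+0
    (4,1)@(9, 3): e=[0,42,-6] → ·  [on edge]
    (2,2)@(5, 5): e=[12,22,2] → #
    (3,2)@(7, 5): e=[0,30,6] → ·  [on edge]
    (0,3)@(1, 7): e=[24,2,10] → #
    (1,3)@(3, 7): e=[12,10,14] → #
    (2,3)@(5, 7): e=[0,18,18] → ·  [on edge]
    (0,4)@(1, 9): e=[12,-2,26] → ·
    (1,4)@(3, 9): e=[0,6,30] → ·  [on edge]
    (0,5)@(1, 11): e=[0,-6,42] → ·  [on edge]
  covered (3 px):
    · · · · ·
    · · · · ·
    · · # · ·
    # # · · ·
    · · · · ·
    · · · · ·

Z-buffer (winner per pixel, '.' = empty):
  . . . . .
  . 0 0 . .
  . 0 1 0 .
  1 1 . . .
  0 . . . .
  . . . . .

Final: 0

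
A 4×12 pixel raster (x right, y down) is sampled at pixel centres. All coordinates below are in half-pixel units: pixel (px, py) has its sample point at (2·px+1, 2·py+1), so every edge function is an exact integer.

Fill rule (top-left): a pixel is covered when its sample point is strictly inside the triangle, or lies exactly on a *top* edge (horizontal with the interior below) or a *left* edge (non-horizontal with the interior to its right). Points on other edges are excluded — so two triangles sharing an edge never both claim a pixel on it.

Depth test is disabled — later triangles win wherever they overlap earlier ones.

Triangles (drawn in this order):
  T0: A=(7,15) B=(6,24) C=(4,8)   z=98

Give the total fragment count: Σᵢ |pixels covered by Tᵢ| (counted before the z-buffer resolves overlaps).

T0:
  2·area = 34
  edge (7, 15)→(6, 24): d=(-1,9) right/bottom  bias=-1
  edge (6, 24)→(4, 8): d=(-2,-16) top-left  bias=+0
  edge (4, 8)→(7, 15): d=(3,7) right/bottom  bias=-1
    (0,0)@(1, 1): e=[68,-34,0] → ·  [on edge]
    (2,5)@(5, 11): e=[22,10,2] → #
    (3,5)@(7, 11): e=[4,42,-12] → ·
    (2,6)@(5, 13): e=[20,6,8] → #
    (3,6)@(7, 13): e=[2,38,-6] → ·
    (2,7)@(5, 15): e=[18,2,14] → #
    (3,7)@(7, 15): e=[0,34,0] → ·  [on edge]
    (2,8)@(5, 17): e=[16,-2,20] → ·
  covered (3 px):
    · · · ·
    · · · ·
    · · · ·
    · · · ·
    · · · ·
    · · # ·
    · · # ·
    · · # ·
    · · · ·
    · · · ·
    · · · ·
    · · · ·

Answer: 3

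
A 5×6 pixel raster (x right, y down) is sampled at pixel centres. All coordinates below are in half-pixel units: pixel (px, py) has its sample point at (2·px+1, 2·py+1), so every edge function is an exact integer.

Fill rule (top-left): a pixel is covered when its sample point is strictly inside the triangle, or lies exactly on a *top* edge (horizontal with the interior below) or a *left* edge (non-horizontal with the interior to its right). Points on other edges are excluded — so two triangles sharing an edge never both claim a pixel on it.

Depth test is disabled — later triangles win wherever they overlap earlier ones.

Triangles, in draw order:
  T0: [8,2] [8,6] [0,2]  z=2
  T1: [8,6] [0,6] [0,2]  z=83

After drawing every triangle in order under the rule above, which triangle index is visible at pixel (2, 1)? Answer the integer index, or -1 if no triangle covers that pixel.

T0:
  2·area = 32
  edge (8, 2)→(8, 6): d=(0,4) right/bottom  bias=-1
  edge (8, 6)→(0, 2): d=(-8,-4) top-left  bias=+0
  edge (0, 2)→(8, 2): d=(8,0) top-left  bias=+0
    (1,1)@(3, 3): e=[20,4,8] → #
    (2,1)@(5, 3): e=[12,12,8] → #
    (3,1)@(7, 3): e=[4,20,8] → #
    (4,1)@(9, 3): e=[-4,28,8] → ·
    (1,2)@(3, 5): e=[20,-12,24] → ·
    (2,2)@(5, 5): e=[12,-4,24] → ·
    (3,2)@(7, 5): e=[4,4,24] → #
    (4,2)@(9, 5): e=[-4,12,24] → ·
    (3,3)@(7, 7): e=[4,-12,40] → ·
  covered (4 px):
    · · · · ·
    · # # # ·
    · · · # ·
    · · · · ·
    · · · · ·
    · · · · ·
T1:
  2·area = 32
  edge (8, 6)→(0, 6): d=(-8,0) right/bottom  bias=-1
  edge (0, 6)→(0, 2): d=(0,-4) top-left  bias=+0
  edge (0, 2)→(8, 6): d=(8,4) right/bottom  bias=-1
    (0,1)@(1, 3): e=[24,4,4] → #
    (1,1)@(3, 3): e=[24,12,-4] → ·
    (0,2)@(1, 5): e=[8,4,20] → #
    (1,2)@(3, 5): e=[8,12,12] → #
    (2,2)@(5, 5): e=[8,20,4] → #
    (3,2)@(7, 5): e=[8,28,-4] → ·
    (0,3)@(1, 7): e=[-8,4,36] → ·
    (1,3)@(3, 7): e=[-8,12,28] → ·
    (2,3)@(5, 7): e=[-8,20,20] → ·
  covered (4 px):
    · · · · ·
    # · · · ·
    # # # · ·
    · · · · ·
    · · · · ·
    · · · · ·

Z-buffer (winner per pixel, '.' = empty):
  . . . . .
  1 0 0 0 .
  1 1 1 0 .
  . . . . .
  . . . . .
  . . . . .

Answer: 0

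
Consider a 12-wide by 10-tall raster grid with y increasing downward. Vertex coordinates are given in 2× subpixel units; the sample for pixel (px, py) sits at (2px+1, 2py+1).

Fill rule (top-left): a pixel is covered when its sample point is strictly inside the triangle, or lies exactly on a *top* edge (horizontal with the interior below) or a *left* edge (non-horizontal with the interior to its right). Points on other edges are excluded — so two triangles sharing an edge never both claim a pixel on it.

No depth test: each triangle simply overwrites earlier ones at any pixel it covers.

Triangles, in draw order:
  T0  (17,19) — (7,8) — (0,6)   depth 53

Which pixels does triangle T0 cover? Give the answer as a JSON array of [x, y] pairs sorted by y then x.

T0:
  2·area = 57  (B↔C swapped to make it positive)
  edge (17, 19)→(0, 6): d=(-17,-13) top-left  bias=+0
  edge (0, 6)→(7, 8): d=(7,2) right/bottom  bias=-1
  edge (7, 8)→(17, 19): d=(10,11) right/bottom  bias=-1
    (1,3)@(3, 7): e=[22,1,34] → #
    (2,3)@(5, 7): e=[48,-3,12] → ·
    (1,4)@(3, 9): e=[-12,15,54] → ·
    (2,4)@(5, 9): e=[14,11,32] → #
    (3,4)@(7, 9): e=[40,7,10] → #
    (4,4)@(9, 9): e=[66,3,-12] → ·
    (2,5)@(5, 11): e=[-20,25,52] → ·
    (3,5)@(7, 11): e=[6,21,30] → #
    (4,5)@(9, 11): e=[32,17,8] → #
    (5,5)@(11, 11): e=[58,13,-14] → ·
    (3,6)@(7, 13): e=[-28,35,50] → ·
    (4,6)@(9, 13): e=[-2,31,28] → ·
    (8,9)@(17, 19): e=[0,57,0] → ·  [on edge]
  covered (8 px):
    · · · · · · · · · · · ·
    · · · · · · · · · · · ·
    · · · · · · · · · · · ·
    · # · · · · · · · · · ·
    · · # # · · · · · · · ·
    · · · # # · · · · · · ·
    · · · · · # · · · · · ·
    · · · · · · # · · · · ·
    · · · · · · · # · · · ·
    · · · · · · · · · · · ·

Final: [[1,3],[2,4],[3,4],[3,5],[4,5],[5,6],[6,7],[7,8]]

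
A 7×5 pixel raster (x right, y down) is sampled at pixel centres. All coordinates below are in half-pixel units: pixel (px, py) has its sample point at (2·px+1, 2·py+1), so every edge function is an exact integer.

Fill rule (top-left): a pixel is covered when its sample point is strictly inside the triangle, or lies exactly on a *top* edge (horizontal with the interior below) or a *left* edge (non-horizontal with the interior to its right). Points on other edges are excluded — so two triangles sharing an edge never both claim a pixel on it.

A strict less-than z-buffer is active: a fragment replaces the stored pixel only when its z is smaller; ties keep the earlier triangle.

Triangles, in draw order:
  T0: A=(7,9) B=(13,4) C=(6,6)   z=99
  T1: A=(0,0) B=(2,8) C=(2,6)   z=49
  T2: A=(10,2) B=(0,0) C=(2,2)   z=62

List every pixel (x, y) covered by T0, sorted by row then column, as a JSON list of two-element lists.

T0:
  2·area = 23  (B↔C swapped to make it positive)
  edge (7, 9)→(6, 6): d=(-1,-3) top-left  bias=+0
  edge (6, 6)→(13, 4): d=(7,-2) top-left  bias=+0
  edge (13, 4)→(7, 9): d=(-6,5) right/bottom  bias=-1
    (2,1)@(5, 3): e=[0,-23,46] → ·  [on edge]
    (5,2)@(11, 5): e=[16,3,4] → █
    (6,2)@(13, 5): e=[22,7,-6] → ·
    (3,3)@(7, 7): e=[2,9,12] → █
    (4,3)@(9, 7): e=[8,13,2] → █
    (5,3)@(11, 7): e=[14,17,-8] → ·
    (3,4)@(7, 9): e=[0,23,0] → ·  [on edge]
    (4,4)@(9, 9): e=[6,27,-10] → ·
  covered (3 px):
    · · · · · · ·
    · · · · · · ·
    · · · · · █ ·
    · · · █ █ · ·
    · · · · · · ·
T1:
  2·area = 4  (B↔C swapped to make it positive)
  edge (0, 0)→(2, 6): d=(2,6) right/bottom  bias=-1
  edge (2, 6)→(2, 8): d=(0,2) right/bottom  bias=-1
  edge (2, 8)→(0, 0): d=(-2,-8) top-left  bias=+0
    (0,1)@(1, 3): e=[0,2,2] → ·  [on edge]
    (1,4)@(3, 9): e=[0,-2,6] → ·  [on edge]
  covered (0 px):
    · · · · · · ·
    · · · · · · ·
    · · · · · · ·
    · · · · · · ·
    · · · · · · ·
T2:
  2·area = 16  (B↔C swapped to make it positive)
  edge (10, 2)→(2, 2): d=(-8,0) right/bottom  bias=-1
  edge (2, 2)→(0, 0): d=(-2,-2) top-left  bias=+0
  edge (0, 0)→(10, 2): d=(10,2) right/bottom  bias=-1
    (0,0)@(1, 1): e=[8,0,8] → █  [on edge]
    (1,0)@(3, 1): e=[8,4,4] → █
    (2,0)@(5, 1): e=[8,8,0] → ·  [on edge]
    (0,1)@(1, 3): e=[-8,-4,28] → ·
    (1,1)@(3, 3): e=[-8,0,24] → ·  [on edge]
    (2,2)@(5, 5): e=[-24,0,40] → ·  [on edge]
    (3,3)@(7, 7): e=[-40,0,56] → ·  [on edge]
    (4,4)@(9, 9): e=[-56,0,72] → ·  [on edge]
  covered (2 px):
    █ █ · · · · ·
    · · · · · · ·
    · · · · · · ·
    · · · · · · ·
    · · · · · · ·

Final: [[5,2],[3,3],[4,3]]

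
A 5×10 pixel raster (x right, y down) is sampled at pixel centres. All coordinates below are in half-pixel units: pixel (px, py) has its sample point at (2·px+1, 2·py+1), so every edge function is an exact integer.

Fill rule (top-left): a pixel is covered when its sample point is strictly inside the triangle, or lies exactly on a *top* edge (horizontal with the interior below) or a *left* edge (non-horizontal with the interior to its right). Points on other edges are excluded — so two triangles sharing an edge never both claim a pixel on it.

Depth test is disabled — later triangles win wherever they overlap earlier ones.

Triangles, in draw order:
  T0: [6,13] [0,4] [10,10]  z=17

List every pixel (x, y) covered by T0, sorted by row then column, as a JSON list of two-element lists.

T0:
  2·area = 54
  edge (6, 13)→(0, 4): d=(-6,-9) top-left  bias=+0
  edge (0, 4)→(10, 10): d=(10,6) right/bottom  bias=-1
  edge (10, 10)→(6, 13): d=(-4,3) right/bottom  bias=-1
    (0,2)@(1, 5): e=[3,4,47] → #
    (1,2)@(3, 5): e=[21,-8,41] → ·
    (0,3)@(1, 7): e=[-9,24,39] → ·
    (1,3)@(3, 7): e=[9,12,33] → #
    (2,3)@(5, 7): e=[27,0,27] → ·  [on edge]
    (1,4)@(3, 9): e=[-3,32,25] → ·
    (2,4)@(5, 9): e=[15,20,19] → #
    (3,4)@(7, 9): e=[33,8,13] → #
    (4,4)@(9, 9): e=[51,-4,7] → ·
    (2,5)@(5, 11): e=[3,40,11] → #
    (4,5)@(9, 11): e=[39,16,-1] → ·
    (2,6)@(5, 13): e=[-9,60,3] → ·
  covered (6 px):
    · · · · ·
    · · · · ·
    # · · · ·
    · # · · ·
    · · # # ·
    · · # # ·
    · · · · ·
    · · · · ·
    · · · · ·
    · · · · ·

Final: [[0,2],[1,3],[2,4],[3,4],[2,5],[3,5]]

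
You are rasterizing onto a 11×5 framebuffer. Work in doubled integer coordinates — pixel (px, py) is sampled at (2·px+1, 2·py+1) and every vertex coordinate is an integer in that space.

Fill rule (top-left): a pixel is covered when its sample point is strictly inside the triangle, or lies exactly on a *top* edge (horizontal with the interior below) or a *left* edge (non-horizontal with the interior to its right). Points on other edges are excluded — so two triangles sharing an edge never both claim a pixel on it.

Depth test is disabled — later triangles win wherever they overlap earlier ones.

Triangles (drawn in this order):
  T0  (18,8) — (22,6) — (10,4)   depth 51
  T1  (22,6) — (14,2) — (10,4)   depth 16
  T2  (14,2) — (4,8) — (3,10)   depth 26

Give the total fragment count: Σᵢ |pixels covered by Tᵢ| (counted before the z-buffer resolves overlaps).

T0:
  2·area = 32  (B↔C swapped to make it positive)
  edge (18, 8)→(10, 4): d=(-8,-4) top-left  bias=+0
  edge (10, 4)→(22, 6): d=(12,2) right/bottom  bias=-1
  edge (22, 6)→(18, 8): d=(-4,2) right/bottom  bias=-1
    (6,2)@(13, 5): e=[4,6,22] → X
    (7,2)@(15, 5): e=[12,2,18] → X
    (8,2)@(17, 5): e=[20,-2,14] → .
    (6,3)@(13, 7): e=[-12,30,14] → .
    (7,3)@(15, 7): e=[-4,26,10] → .
    (8,3)@(17, 7): e=[4,22,6] → X
    (9,3)@(19, 7): e=[12,18,2] → X
    (10,3)@(21, 7): e=[20,14,-2] → .
    (8,4)@(17, 9): e=[-12,46,-2] → .
    (9,4)@(19, 9): e=[-4,42,-6] → .
  covered (4 px):
    . . . . . . . . . . .
    . . . . . . . . . . .
    . . . . . . X X . . .
    . . . . . . . . X X .
    . . . . . . . . . . .
T1:
  2·area = 32  (B↔C swapped to make it positive)
  edge (22, 6)→(10, 4): d=(-12,-2) top-left  bias=+0
  edge (10, 4)→(14, 2): d=(4,-2) top-left  bias=+0
  edge (14, 2)→(22, 6): d=(8,4) right/bottom  bias=-1
    (6,1)@(13, 3): e=[18,2,12] → X
    (7,1)@(15, 3): e=[22,6,4] → X
    (8,1)@(17, 3): e=[26,10,-4] → .
    (6,2)@(13, 5): e=[-6,10,28] → .
    (7,2)@(15, 5): e=[-2,14,20] → .
    (8,2)@(17, 5): e=[2,18,12] → X
    (9,2)@(19, 5): e=[6,22,4] → X
    (10,2)@(21, 5): e=[10,26,-4] → .
    (8,3)@(17, 7): e=[-22,26,28] → .
    (9,3)@(19, 7): e=[-18,30,20] → .
  covered (4 px):
    . . . . . . . . . . .
    . . . . . . X X . . .
    . . . . . . . . X X .
    . . . . . . . . . . .
    . . . . . . . . . . .
T2:
  2·area = 14  (B↔C swapped to make it positive)
  edge (14, 2)→(3, 10): d=(-11,8) right/bottom  bias=-1
  edge (3, 10)→(4, 8): d=(1,-2) top-left  bias=+0
  edge (4, 8)→(14, 2): d=(10,-6) top-left  bias=+0
    (4,2)@(9, 5): e=[7,7,0] → X  [on edge]
    (5,2)@(11, 5): e=[-9,11,12] → .
    (3,3)@(7, 7): e=[1,5,8] → X
    (4,3)@(9, 7): e=[-15,9,20] → .
    (3,4)@(7, 9): e=[-21,7,28] → .
  covered (2 px):
    . . . . . . . . . . .
    . . . . . . . . . . .
    . . . . X . . . . . .
    . . . X . . . . . . .
    . . . . . . . . . . .

Final: 10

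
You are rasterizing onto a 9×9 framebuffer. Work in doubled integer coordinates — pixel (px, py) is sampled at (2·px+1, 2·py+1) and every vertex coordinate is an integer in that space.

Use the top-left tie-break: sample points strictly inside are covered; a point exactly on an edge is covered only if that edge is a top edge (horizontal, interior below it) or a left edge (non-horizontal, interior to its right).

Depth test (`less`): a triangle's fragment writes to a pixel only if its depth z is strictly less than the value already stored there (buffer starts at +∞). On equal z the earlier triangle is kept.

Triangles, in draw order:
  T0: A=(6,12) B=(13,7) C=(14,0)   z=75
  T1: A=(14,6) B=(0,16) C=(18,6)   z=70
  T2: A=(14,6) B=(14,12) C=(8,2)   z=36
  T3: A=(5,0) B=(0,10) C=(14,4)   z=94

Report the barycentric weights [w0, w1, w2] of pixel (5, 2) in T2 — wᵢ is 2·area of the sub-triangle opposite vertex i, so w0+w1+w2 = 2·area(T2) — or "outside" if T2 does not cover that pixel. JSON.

T0:
  2·area = 44  (B↔C swapped to make it positive)
  edge (6, 12)→(14, 0): d=(8,-12) top-left  bias=+0
  edge (14, 0)→(13, 7): d=(-1,7) right/bottom  bias=-1
  edge (13, 7)→(6, 12): d=(-7,5) right/bottom  bias=-1
    (6,1)@(13, 3): e=[12,4,28] → #
    (7,1)@(15, 3): e=[36,-10,18] → ·
    (5,2)@(11, 5): e=[4,16,24] → #
    (7,2)@(15, 5): e=[52,-12,4] → ·
    (5,3)@(11, 7): e=[20,14,10] → #
    (6,3)@(13, 7): e=[44,0,0] → ·  [on edge]
    (4,4)@(9, 9): e=[12,26,6] → #
    (5,4)@(11, 9): e=[36,12,-4] → ·
    (3,5)@(7, 11): e=[4,38,2] → #
    (4,5)@(9, 11): e=[28,24,-8] → ·
    (3,6)@(7, 13): e=[20,36,-12] → ·
  covered (6 px):
    · · · · · · · · ·
    · · · · · · # · ·
    · · · · · # # · ·
    · · · · · # · · ·
    · · · · # · · · ·
    · · · # · · · · ·
    · · · · · · · · ·
    · · · · · · · · ·
    · · · · · · · · ·
T1:
  2·area = 40  (B↔C swapped to make it positive)
  edge (14, 6)→(18, 6): d=(4,0) top-left  bias=+0
  edge (18, 6)→(0, 16): d=(-18,10) right/bottom  bias=-1
  edge (0, 16)→(14, 6): d=(14,-10) top-left  bias=+0
    (6,3)@(13, 7): e=[4,32,4] → #
    (7,3)@(15, 7): e=[4,12,24] → #
    (8,3)@(17, 7): e=[4,-8,44] → ·
    (5,4)@(11, 9): e=[12,16,12] → #
    (6,4)@(13, 9): e=[12,-4,32] → ·
    (7,4)@(15, 9): e=[12,-24,52] → ·
    (3,5)@(7, 11): e=[20,20,0] → #  [on edge]
    (4,5)@(9, 11): e=[20,0,20] → ·  [on edge]
    (5,5)@(11, 11): e=[20,-20,40] → ·
    (2,6)@(5, 13): e=[28,4,8] → #
    (3,6)@(7, 13): e=[28,-16,28] → ·
    (2,7)@(5, 15): e=[36,-32,36] → ·
  covered (5 px):
    · · · · · · · · ·
    · · · · · · · · ·
    · · · · · · · · ·
    · · · · · · # # ·
    · · · · · # · · ·
    · · · # · · · · ·
    · · # · · · · · ·
    · · · · · · · · ·
    · · · · · · · · ·
T2:
  2·area = 36
  edge (14, 6)→(14, 12): d=(0,6) right/bottom  bias=-1
  edge (14, 12)→(8, 2): d=(-6,-10) top-left  bias=+0
  edge (8, 2)→(14, 6): d=(6,4) right/bottom  bias=-1
    (4,1)@(9, 3): e=[30,4,2] → #
    (5,1)@(11, 3): e=[18,24,-6] → ·
    (4,2)@(9, 5): e=[30,-8,14] → ·
    (5,2)@(11, 5): e=[18,12,6] → #
    (6,2)@(13, 5): e=[6,32,-2] → ·
    (5,3)@(11, 7): e=[18,0,18] → #  [on edge]
    (6,3)@(13, 7): e=[6,20,10] → #
    (7,3)@(15, 7): e=[-6,40,2] → ·
    (5,4)@(11, 9): e=[18,-12,30] → ·
    (6,4)@(13, 9): e=[6,8,22] → #
    (7,4)@(15, 9): e=[-6,28,14] → ·
    (6,5)@(13, 11): e=[6,-4,34] → ·
    (8,8)@(17, 17): e=[-18,0,54] → ·  [on edge]
  covered (5 px):
    · · · · · · · · ·
    · · · · # · · · ·
    · · · · · # · · ·
    · · · · · # # · ·
    · · · · · · # · ·
    · · · · · · · · ·
    · · · · · · · · ·
    · · · · · · · · ·
    · · · · · · · · ·
T3:
  2·area = 110  (B↔C swapped to make it positive)
  edge (5, 0)→(14, 4): d=(9,4) right/bottom  bias=-1
  edge (14, 4)→(0, 10): d=(-14,6) right/bottom  bias=-1
  edge (0, 10)→(5, 0): d=(5,-10) top-left  bias=+0
    (2,0)@(5, 1): e=[9,96,5] → #
    (3,0)@(7, 1): e=[1,84,25] → #
    (4,0)@(9, 1): e=[-7,72,45] → ·
    (2,1)@(5, 3): e=[27,68,15] → #
    (4,1)@(9, 3): e=[11,44,55] → #
    (5,1)@(11, 3): e=[3,32,75] → #
    (6,1)@(13, 3): e=[-5,20,95] → ·
    (1,2)@(3, 5): e=[53,52,5] → #
    (6,2)@(13, 5): e=[13,-8,105] → ·
    (1,3)@(3, 7): e=[71,24,15] → #
    (3,3)@(7, 7): e=[55,0,55] → ·  [on edge]
    (4,3)@(9, 7): e=[47,-12,75] → ·
  covered (14 px):
    · · # # · · · · ·
    · · # # # # · · ·
    · # # # # # · · ·
    · # # · · · · · ·
    # · · · · · · · ·
    · · · · · · · · ·
    · · · · · · · · ·
    · · · · · · · · ·
    · · · · · · · · ·

Result: [12,6,18]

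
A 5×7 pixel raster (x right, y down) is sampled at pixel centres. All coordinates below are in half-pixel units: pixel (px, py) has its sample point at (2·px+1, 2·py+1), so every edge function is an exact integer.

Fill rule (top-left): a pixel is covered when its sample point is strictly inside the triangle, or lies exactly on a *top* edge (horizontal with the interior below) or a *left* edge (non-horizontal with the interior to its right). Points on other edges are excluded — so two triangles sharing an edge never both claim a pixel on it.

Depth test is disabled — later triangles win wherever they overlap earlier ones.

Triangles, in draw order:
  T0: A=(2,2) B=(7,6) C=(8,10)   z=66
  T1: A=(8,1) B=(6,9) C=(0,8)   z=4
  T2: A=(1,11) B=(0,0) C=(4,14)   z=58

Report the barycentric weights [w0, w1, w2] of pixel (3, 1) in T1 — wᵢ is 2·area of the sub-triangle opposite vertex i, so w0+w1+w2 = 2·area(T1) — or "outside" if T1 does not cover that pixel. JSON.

T0:
  2·area = 16
  edge (2, 2)→(7, 6): d=(5,4) right/bottom  bias=-1
  edge (7, 6)→(8, 10): d=(1,4) right/bottom  bias=-1
  edge (8, 10)→(2, 2): d=(-6,-8) top-left  bias=+0
    (1,1)@(3, 3): e=[1,13,2] → X
    (2,1)@(5, 3): e=[-7,5,18] → .
    (1,2)@(3, 5): e=[11,15,-10] → .
    (2,2)@(5, 5): e=[3,7,6] → X
    (3,2)@(7, 5): e=[-5,-1,22] → .
    (2,3)@(5, 7): e=[13,9,-6] → .
    (3,3)@(7, 7): e=[5,1,10] → X
    (4,3)@(9, 7): e=[-3,-7,26] → .
    (3,4)@(7, 9): e=[15,3,-2] → .
  covered (3 px):
    . . . . .
    . X . . .
    . . X . .
    . . . X .
    . . . . .
    . . . . .
    . . . . .
T1:
  2·area = 50
  edge (8, 1)→(6, 9): d=(-2,8) right/bottom  bias=-1
  edge (6, 9)→(0, 8): d=(-6,-1) top-left  bias=+0
  edge (0, 8)→(8, 1): d=(8,-7) top-left  bias=+0
    (3,1)@(7, 3): e=[4,37,9] → X
    (4,1)@(9, 3): e=[-12,39,23] → .
    (2,2)@(5, 5): e=[16,23,11] → X
    (3,2)@(7, 5): e=[0,25,25] → .  [on edge]
    (1,3)@(3, 7): e=[28,9,13] → X
    (3,3)@(7, 7): e=[-4,13,41] → .
    (1,4)@(3, 9): e=[24,-3,29] → .
    (2,4)@(5, 9): e=[8,-1,43] → .
    (2,6)@(5, 13): e=[0,-25,75] → .  [on edge]
  covered (4 px):
    . . . . .
    . . . X .
    . . X . .
    . X X . .
    . . . . .
    . . . . .
    . . . . .
T2:
  2·area = 30
  edge (1, 11)→(0, 0): d=(-1,-11) top-left  bias=+0
  edge (0, 0)→(4, 14): d=(4,14) right/bottom  bias=-1
  edge (4, 14)→(1, 11): d=(-3,-3) top-left  bias=+0
    (0,2)@(1, 5): e=[6,6,18] → X
    (1,2)@(3, 5): e=[28,-22,24] → .
    (0,3)@(1, 7): e=[4,14,12] → X
    (1,3)@(3, 7): e=[26,-14,18] → .
    (0,4)@(1, 9): e=[2,22,6] → X
    (1,4)@(3, 9): e=[24,-6,12] → .
    (0,5)@(1, 11): e=[0,30,0] → X  [on edge]
    (1,5)@(3, 11): e=[22,2,6] → X
    (2,5)@(5, 11): e=[44,-26,12] → .
    (0,6)@(1, 13): e=[-2,38,-6] → .
    (1,6)@(3, 13): e=[20,10,0] → X  [on edge]
    (2,6)@(5, 13): e=[42,-18,6] → .
  covered (6 px):
    . . . . .
    . . . . .
    X . . . .
    X . . . .
    X . . . .
    X X . . .
    . X . . .

Final: [37,9,4]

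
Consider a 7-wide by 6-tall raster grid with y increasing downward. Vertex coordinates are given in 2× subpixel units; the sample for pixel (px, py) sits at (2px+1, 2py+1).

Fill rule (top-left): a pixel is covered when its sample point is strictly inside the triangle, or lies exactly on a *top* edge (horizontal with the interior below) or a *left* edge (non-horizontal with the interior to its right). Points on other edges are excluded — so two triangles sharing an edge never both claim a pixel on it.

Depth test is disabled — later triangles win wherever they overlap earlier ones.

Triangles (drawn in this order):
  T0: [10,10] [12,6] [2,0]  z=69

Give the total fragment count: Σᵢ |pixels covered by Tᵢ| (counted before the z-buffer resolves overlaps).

T0:
  2·area = 52  (B↔C swapped to make it positive)
  edge (10, 10)→(2, 0): d=(-8,-10) top-left  bias=+0
  edge (2, 0)→(12, 6): d=(10,6) right/bottom  bias=-1
  edge (12, 6)→(10, 10): d=(-2,4) right/bottom  bias=-1
    (1,0)@(3, 1): e=[2,4,46] → X
    (2,0)@(5, 1): e=[22,-8,38] → .
    (1,1)@(3, 3): e=[-14,24,42] → .
    (2,1)@(5, 3): e=[6,12,34] → X
    (3,1)@(7, 3): e=[26,0,26] → .  [on edge]
    (2,2)@(5, 5): e=[-10,32,30] → .
    (3,2)@(7, 5): e=[10,20,22] → X
    (4,2)@(9, 5): e=[30,8,14] → X
    (5,2)@(11, 5): e=[50,-4,6] → .
    (3,3)@(7, 7): e=[-6,40,18] → .
    (4,3)@(9, 7): e=[14,28,10] → X
    (5,3)@(11, 7): e=[34,16,2] → X
  covered (6 px):
    . X . . . . .
    . . X . . . .
    . . . X X . .
    . . . . X X .
    . . . . . . .
    . . . . . . .

Result: 6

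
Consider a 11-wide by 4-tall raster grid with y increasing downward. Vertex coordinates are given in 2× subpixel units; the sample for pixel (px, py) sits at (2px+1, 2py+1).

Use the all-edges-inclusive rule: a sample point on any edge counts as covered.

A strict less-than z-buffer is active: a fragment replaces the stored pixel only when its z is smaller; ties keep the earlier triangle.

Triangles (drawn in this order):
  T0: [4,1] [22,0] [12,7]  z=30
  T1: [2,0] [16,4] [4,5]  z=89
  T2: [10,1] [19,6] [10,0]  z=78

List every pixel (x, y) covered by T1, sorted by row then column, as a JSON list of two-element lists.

T0:
  2·area = 116
  edge (4, 1)→(22, 0): d=(18,-1) inclusive
  edge (22, 0)→(12, 7): d=(-10,7) inclusive
  edge (12, 7)→(4, 1): d=(-8,-6) inclusive
    (2,0)@(5, 1): e=[1,109,6] → #
    (3,0)@(7, 1): e=[3,95,18] → #
    (4,0)@(9, 1): e=[5,81,30] → #
    (5,0)@(11, 1): e=[7,67,42] → #
    (6,0)@(13, 1): e=[9,53,54] → #
    (7,0)@(15, 1): e=[11,39,66] → #
    (8,0)@(17, 1): e=[13,25,78] → #
    (9,0)@(19, 1): e=[15,11,90] → #
    (10,0)@(21, 1): e=[17,-3,102] → ·
    (2,1)@(5, 3): e=[37,89,-10] → ·
    (3,1)@(7, 3): e=[39,75,2] → #
    (9,1)@(19, 3): e=[51,-9,74] → ·
  covered (16 px):
    · · # # # # # # # # ·
    · · · # # # # # # · ·
    · · · · · # # · · · ·
    · · · · · · · · · · ·
T1:
  2·area = 62
  edge (2, 0)→(16, 4): d=(14,4) inclusive
  edge (16, 4)→(4, 5): d=(-12,1) inclusive
  edge (4, 5)→(2, 0): d=(-2,-5) inclusive
    (1,0)@(3, 1): e=[10,49,3] → #
    (2,0)@(5, 1): e=[2,47,13] → #
    (3,0)@(7, 1): e=[-6,45,23] → ·
    (1,1)@(3, 3): e=[38,25,-1] → ·
    (2,1)@(5, 3): e=[30,23,9] → #
    (3,1)@(7, 3): e=[22,21,19] → #
    (4,1)@(9, 3): e=[14,19,29] → #
    (5,1)@(11, 3): e=[6,17,39] → #
    (6,1)@(13, 3): e=[-2,15,49] → ·
    (2,2)@(5, 5): e=[58,-1,5] → ·
    (3,2)@(7, 5): e=[50,-3,15] → ·
    (4,2)@(9, 5): e=[42,-5,25] → ·
  covered (6 px):
    · # # · · · · · · · ·
    · · # # # # · · · · ·
    · · · · · · · · · · ·
    · · · · · · · · · · ·
T2:
  2·area = 9  (B↔C swapped to make it positive)
  edge (10, 1)→(10, 0): d=(0,-1) inclusive
  edge (10, 0)→(19, 6): d=(9,6) inclusive
  edge (19, 6)→(10, 1): d=(-9,-5) inclusive
    (5,0)@(11, 1): e=[1,3,5] → #
    (6,0)@(13, 1): e=[3,-9,15] → ·
    (5,1)@(11, 3): e=[1,21,-13] → ·
  covered (1 px):
    · · · · · # · · · · ·
    · · · · · · · · · · ·
    · · · · · · · · · · ·
    · · · · · · · · · · ·

Answer: [[1,0],[2,0],[2,1],[3,1],[4,1],[5,1]]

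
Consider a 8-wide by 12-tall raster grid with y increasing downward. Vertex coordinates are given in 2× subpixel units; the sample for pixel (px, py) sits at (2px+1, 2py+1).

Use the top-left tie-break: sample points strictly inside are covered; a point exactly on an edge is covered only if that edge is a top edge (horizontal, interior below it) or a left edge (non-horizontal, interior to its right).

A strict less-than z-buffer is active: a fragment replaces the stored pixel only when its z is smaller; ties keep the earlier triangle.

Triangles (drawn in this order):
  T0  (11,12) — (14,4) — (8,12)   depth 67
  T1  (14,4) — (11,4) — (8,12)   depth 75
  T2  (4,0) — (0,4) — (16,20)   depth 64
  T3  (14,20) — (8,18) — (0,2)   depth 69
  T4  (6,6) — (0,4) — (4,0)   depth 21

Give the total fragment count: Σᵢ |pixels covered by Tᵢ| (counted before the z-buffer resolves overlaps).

T0:
  2·area = 24  (B↔C swapped to make it positive)
  edge (11, 12)→(8, 12): d=(-3,0) right/bottom  bias=-1
  edge (8, 12)→(14, 4): d=(6,-8) top-left  bias=+0
  edge (14, 4)→(11, 12): d=(-3,8) right/bottom  bias=-1
    (5,4)@(11, 9): e=[9,6,9] → X
    (6,4)@(13, 9): e=[9,22,-7] → .
    (4,5)@(9, 11): e=[3,2,19] → X
    (6,5)@(13, 11): e=[3,34,-13] → .
    (4,6)@(9, 13): e=[-3,14,13] → .
    (5,6)@(11, 13): e=[-3,30,-3] → .
  covered (3 px):
    . . . . . . . .
    . . . . . . . .
    . . . . . . . .
    . . . . . . . .
    . . . . . X . .
    . . . . X X . .
    . . . . . . . .
    . . . . . . . .
    . . . . . . . .
    . . . . . . . .
    . . . . . . . .
    . . . . . . . .
T1:
  2·area = 24  (B↔C swapped to make it positive)
  edge (14, 4)→(8, 12): d=(-6,8) right/bottom  bias=-1
  edge (8, 12)→(11, 4): d=(3,-8) top-left  bias=+0
  edge (11, 4)→(14, 4): d=(3,0) top-left  bias=+0
    (5,2)@(11, 5): e=[18,3,3] → X
    (6,2)@(13, 5): e=[2,19,3] → X
    (7,2)@(15, 5): e=[-14,35,3] → .
    (5,3)@(11, 7): e=[6,9,9] → X
    (6,3)@(13, 7): e=[-10,25,9] → .
    (5,4)@(11, 9): e=[-6,15,15] → .
  covered (3 px):
    . . . . . . . .
    . . . . . . . .
    . . . . . X X .
    . . . . . X . .
    . . . . . . . .
    . . . . . . . .
    . . . . . . . .
    . . . . . . . .
    . . . . . . . .
    . . . . . . . .
    . . . . . . . .
    . . . . . . . .
T2:
  2·area = 128  (B↔C swapped to make it positive)
  edge (4, 0)→(16, 20): d=(12,20) right/bottom  bias=-1
  edge (16, 20)→(0, 4): d=(-16,-16) top-left  bias=+0
  edge (0, 4)→(4, 0): d=(4,-4) top-left  bias=+0
    (1,0)@(3, 1): e=[32,96,0] → X  [on edge]
    (2,0)@(5, 1): e=[-8,128,8] → .
    (0,1)@(1, 3): e=[96,32,0] → X  [on edge]
    (2,1)@(5, 3): e=[16,96,16] → X
    (3,1)@(7, 3): e=[-24,128,24] → .
    (0,2)@(1, 5): e=[120,0,8] → X  [on edge]
    (3,2)@(7, 5): e=[0,96,32] → .  [on edge]
    (0,3)@(1, 7): e=[144,-32,16] → .
    (1,3)@(3, 7): e=[104,0,24] → X  [on edge]
    (3,3)@(7, 7): e=[24,64,40] → X
    (4,3)@(9, 7): e=[-16,96,48] → .
    (1,4)@(3, 9): e=[128,-32,32] → .
    (2,4)@(5, 9): e=[88,0,40] → X  [on edge]
    (3,5)@(7, 11): e=[72,0,56] → X  [on edge]
    (4,6)@(9, 13): e=[56,0,72] → X  [on edge]
    (5,7)@(11, 15): e=[40,0,88] → X  [on edge]
    (6,7)@(13, 15): e=[0,32,96] → .  [on edge]
    (6,8)@(13, 17): e=[24,0,104] → X  [on edge]
    (7,9)@(15, 19): e=[8,0,120] → X  [on edge]
  covered (20 px):
    . X . . . . . .
    X X X . . . . .
    X X X . . . . .
    . X X X . . . .
    . . X X X . . .
    . . . X X . . .
    . . . . X X . .
    . . . . . X . .
    . . . . . . X .
    . . . . . . . X
    . . . . . . . .
    . . . . . . . .
T3:
  2·area = 80
  edge (14, 20)→(8, 18): d=(-6,-2) top-left  bias=+0
  edge (8, 18)→(0, 2): d=(-8,-16) top-left  bias=+0
  edge (0, 2)→(14, 20): d=(14,18) right/bottom  bias=-1
    (1,3)@(3, 7): e=[56,8,16] → X
    (2,3)@(5, 7): e=[60,40,-20] → .
    (1,4)@(3, 9): e=[44,-8,44] → .
    (2,4)@(5, 9): e=[48,24,8] → X
    (3,4)@(7, 9): e=[52,56,-28] → .
    (2,5)@(5, 11): e=[36,8,36] → X
    (3,5)@(7, 11): e=[40,40,0] → .  [on edge]
    (2,6)@(5, 13): e=[24,-8,64] → .
    (3,6)@(7, 13): e=[28,24,28] → X
    (4,6)@(9, 13): e=[32,56,-8] → .
    (3,7)@(7, 15): e=[16,8,56] → X
    (4,7)@(9, 15): e=[20,40,20] → X
    (2,8)@(5, 17): e=[0,-40,120] → .  [on edge]
    (5,9)@(11, 19): e=[0,40,40] → X  [on edge]
  covered (10 px):
    . . . . . . . .
    . . . . . . . .
    . . . . . . . .
    . X . . . . . .
    . . X . . . . .
    . . X . . . . .
    . . . X . . . .
    . . . X X . . .
    . . . . X X . .
    . . . . . X X .
    . . . . . . . .
    . . . . . . . .
T4:
  2·area = 32
  edge (6, 6)→(0, 4): d=(-6,-2) top-left  bias=+0
  edge (0, 4)→(4, 0): d=(4,-4) top-left  bias=+0
  edge (4, 0)→(6, 6): d=(2,6) right/bottom  bias=-1
    (1,0)@(3, 1): e=[24,0,8] → X  [on edge]
    (2,0)@(5, 1): e=[28,8,-4] → .
    (0,1)@(1, 3): e=[8,0,24] → X  [on edge]
    (2,1)@(5, 3): e=[16,16,0] → .  [on edge]
    (0,2)@(1, 5): e=[-4,8,28] → .
    (1,2)@(3, 5): e=[0,16,16] → X  [on edge]
    (2,2)@(5, 5): e=[4,24,4] → X
    (3,2)@(7, 5): e=[8,32,-8] → .
    (1,3)@(3, 7): e=[-12,24,20] → .
    (2,3)@(5, 7): e=[-8,32,8] → .
    (4,3)@(9, 7): e=[0,48,-16] → .  [on edge]
    (3,4)@(7, 9): e=[-16,48,0] → .  [on edge]
    (7,4)@(15, 9): e=[0,80,-48] → .  [on edge]
    (4,7)@(9, 15): e=[-48,80,0] → .  [on edge]
    (5,10)@(11, 21): e=[-80,112,0] → .  [on edge]
  covered (5 px):
    . X . . . . . .
    X X . . . . . .
    . X X . . . . .
    . . . . . . . .
    . . . . . . . .
    . . . . . . . .
    . . . . . . . .
    . . . . . . . .
    . . . . . . . .
    . . . . . . . .
    . . . . . . . .
    . . . . . . . .

Answer: 41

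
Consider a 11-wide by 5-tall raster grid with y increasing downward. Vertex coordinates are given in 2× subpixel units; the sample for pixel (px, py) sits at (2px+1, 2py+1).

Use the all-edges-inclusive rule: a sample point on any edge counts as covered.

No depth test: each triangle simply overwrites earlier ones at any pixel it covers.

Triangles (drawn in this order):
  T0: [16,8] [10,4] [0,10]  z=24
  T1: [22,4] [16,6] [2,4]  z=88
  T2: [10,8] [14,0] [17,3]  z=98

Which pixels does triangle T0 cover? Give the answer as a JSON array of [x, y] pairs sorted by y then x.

T0:
  2·area = 76  (B↔C swapped to make it positive)
  edge (16, 8)→(0, 10): d=(-16,2) inclusive
  edge (0, 10)→(10, 4): d=(10,-6) inclusive
  edge (10, 4)→(16, 8): d=(6,4) inclusive
    (7,0)@(15, 1): e=[114,0,-38] → .  [on edge]
    (4,2)@(9, 5): e=[62,4,10] → X
    (5,2)@(11, 5): e=[58,16,2] → X
    (6,2)@(13, 5): e=[54,28,-6] → .
    (2,3)@(5, 7): e=[38,0,38] → X  [on edge]
    (3,3)@(7, 7): e=[34,12,30] → X
    (6,3)@(13, 7): e=[22,48,6] → X
    (7,3)@(15, 7): e=[18,60,-2] → .
    (1,4)@(3, 9): e=[10,8,58] → X
    (4,4)@(9, 9): e=[-2,44,34] → .
    (5,4)@(11, 9): e=[-6,56,26] → .
    (6,4)@(13, 9): e=[-10,68,18] → .
  covered (10 px):
    . . . . . . . . . . .
    . . . . . . . . . . .
    . . . . X X . . . . .
    . . X X X X X . . . .
    . X X X . . . . . . .
T1:
  2·area = 40
  edge (22, 4)→(16, 6): d=(-6,2) inclusive
  edge (16, 6)→(2, 4): d=(-14,-2) inclusive
  edge (2, 4)→(22, 4): d=(20,0) inclusive
    (4,2)@(9, 5): e=[20,0,20] → X  [on edge]
    (5,2)@(11, 5): e=[16,4,20] → X
    (6,2)@(13, 5): e=[12,8,20] → X
    (7,2)@(15, 5): e=[8,12,20] → X
    (8,2)@(17, 5): e=[4,16,20] → X
    (9,2)@(19, 5): e=[0,20,20] → X  [on edge]
    (10,2)@(21, 5): e=[-4,24,20] → .
    (4,3)@(9, 7): e=[8,-28,60] → .
    (5,3)@(11, 7): e=[4,-24,60] → .
    (6,3)@(13, 7): e=[0,-20,60] → .  [on edge]
    (7,3)@(15, 7): e=[-4,-16,60] → .
    (8,3)@(17, 7): e=[-8,-12,60] → .
    (3,4)@(7, 9): e=[0,-60,100] → .  [on edge]
  covered (6 px):
    . . . . . . . . . . .
    . . . . . . . . . . .
    . . . . X X X X X X .
    . . . . . . . . . . .
    . . . . . . . . . . .
T2:
  2·area = 36
  edge (10, 8)→(14, 0): d=(4,-8) inclusive
  edge (14, 0)→(17, 3): d=(3,3) inclusive
  edge (17, 3)→(10, 8): d=(-7,5) inclusive
    (7,0)@(15, 1): e=[12,0,24] → X  [on edge]
    (8,0)@(17, 1): e=[28,-6,14] → .
    (6,1)@(13, 3): e=[4,12,20] → X
    (8,1)@(17, 3): e=[36,0,0] → X  [on edge]
    (9,1)@(19, 3): e=[52,-6,-10] → .
    (6,2)@(13, 5): e=[12,18,6] → X
    (7,2)@(15, 5): e=[28,12,-4] → .
    (8,2)@(17, 5): e=[44,6,-14] → .
    (9,2)@(19, 5): e=[60,0,-24] → .  [on edge]
    (5,3)@(11, 7): e=[4,30,2] → X
    (6,3)@(13, 7): e=[20,24,-8] → .
    (10,3)@(21, 7): e=[84,0,-48] → .  [on edge]
  covered (6 px):
    . . . . . . . X . . .
    . . . . . . X X X . .
    . . . . . . X . . . .
    . . . . . X . . . . .
    . . . . . . . . . . .

Final: [[4,2],[5,2],[2,3],[3,3],[4,3],[5,3],[6,3],[1,4],[2,4],[3,4]]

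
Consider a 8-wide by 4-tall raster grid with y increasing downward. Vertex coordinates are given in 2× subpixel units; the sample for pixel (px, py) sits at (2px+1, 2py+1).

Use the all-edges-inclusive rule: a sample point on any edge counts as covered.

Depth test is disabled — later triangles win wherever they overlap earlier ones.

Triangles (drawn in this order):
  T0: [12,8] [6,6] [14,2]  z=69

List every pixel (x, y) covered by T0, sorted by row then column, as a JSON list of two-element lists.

T0:
  2·area = 40
  edge (12, 8)→(6, 6): d=(-6,-2) inclusive
  edge (6, 6)→(14, 2): d=(8,-4) inclusive
  edge (14, 2)→(12, 8): d=(-2,6) inclusive
    (6,1)@(13, 3): e=[32,4,4] → X
    (7,1)@(15, 3): e=[36,12,-8] → .
    (1,2)@(3, 5): e=[0,-20,60] → .  [on edge]
    (4,2)@(9, 5): e=[12,4,24] → X
    (5,2)@(11, 5): e=[16,12,12] → X
    (6,2)@(13, 5): e=[20,20,0] → X  [on edge]
    (7,2)@(15, 5): e=[24,28,-12] → .
    (4,3)@(9, 7): e=[0,20,20] → X  [on edge]
    (6,3)@(13, 7): e=[8,36,-4] → .
  covered (6 px):
    . . . . . . . .
    . . . . . . X .
    . . . . X X X .
    . . . . X X . .

Answer: [[6,1],[4,2],[5,2],[6,2],[4,3],[5,3]]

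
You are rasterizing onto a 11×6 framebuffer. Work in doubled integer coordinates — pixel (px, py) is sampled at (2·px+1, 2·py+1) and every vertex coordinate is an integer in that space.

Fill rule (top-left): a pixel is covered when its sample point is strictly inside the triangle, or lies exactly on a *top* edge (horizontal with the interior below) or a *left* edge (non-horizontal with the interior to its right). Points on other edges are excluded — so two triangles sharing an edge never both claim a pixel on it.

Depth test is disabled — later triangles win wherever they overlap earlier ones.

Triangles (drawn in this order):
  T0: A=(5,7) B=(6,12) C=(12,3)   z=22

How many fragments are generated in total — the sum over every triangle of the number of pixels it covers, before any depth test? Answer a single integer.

T0:
  2·area = 39  (B↔C swapped to make it positive)
  edge (5, 7)→(12, 3): d=(7,-4) top-left  bias=+0
  edge (12, 3)→(6, 12): d=(-6,9) right/bottom  bias=-1
  edge (6, 12)→(5, 7): d=(-1,-5) top-left  bias=+0
    (4,2)@(9, 5): e=[2,15,22] → #
    (5,2)@(11, 5): e=[10,-3,32] → ·
    (2,3)@(5, 7): e=[0,39,0] → #  [on edge]
    (3,3)@(7, 7): e=[8,21,10] → #
    (5,3)@(11, 7): e=[24,-15,30] → ·
    (2,4)@(5, 9): e=[14,27,-2] → ·
    (3,4)@(7, 9): e=[22,9,8] → #
    (4,4)@(9, 9): e=[30,-9,18] → ·
    (3,5)@(7, 11): e=[36,-3,6] → ·
  covered (5 px):
    · · · · · · · · · · ·
    · · · · · · · · · · ·
    · · · · # · · · · · ·
    · · # # # · · · · · ·
    · · · # · · · · · · ·
    · · · · · · · · · · ·

Answer: 5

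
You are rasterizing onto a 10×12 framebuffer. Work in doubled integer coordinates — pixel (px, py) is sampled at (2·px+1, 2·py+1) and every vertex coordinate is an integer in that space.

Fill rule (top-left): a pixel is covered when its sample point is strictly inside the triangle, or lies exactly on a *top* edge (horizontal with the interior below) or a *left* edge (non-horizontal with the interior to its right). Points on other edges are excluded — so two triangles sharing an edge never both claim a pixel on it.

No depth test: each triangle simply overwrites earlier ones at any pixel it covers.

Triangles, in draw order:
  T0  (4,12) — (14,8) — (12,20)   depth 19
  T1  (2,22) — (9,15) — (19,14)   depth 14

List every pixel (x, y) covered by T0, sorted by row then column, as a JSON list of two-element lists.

T0:
  2·area = 112
  edge (4, 12)→(14, 8): d=(10,-4) top-left  bias=+0
  edge (14, 8)→(12, 20): d=(-2,12) right/bottom  bias=-1
  edge (12, 20)→(4, 12): d=(-8,-8) top-left  bias=+0
    (0,4)@(1, 9): e=[-42,154,0] → ·  [on edge]
    (6,4)@(13, 9): e=[6,10,96] → #
    (7,4)@(15, 9): e=[14,-14,112] → ·
    (1,5)@(3, 11): e=[-14,126,0] → ·  [on edge]
    (3,5)@(7, 11): e=[2,78,32] → #
    (4,5)@(9, 11): e=[10,54,48] → #
    (5,5)@(11, 11): e=[18,30,64] → #
    (7,5)@(15, 11): e=[34,-18,96] → ·
    (2,6)@(5, 13): e=[14,98,0] → #  [on edge]
    (7,6)@(15, 13): e=[54,-22,80] → ·
    (2,7)@(5, 15): e=[34,94,-16] → ·
    (3,7)@(7, 15): e=[42,70,0] → #  [on edge]
    (4,8)@(9, 17): e=[70,42,0] → #  [on edge]
    (5,9)@(11, 19): e=[98,14,0] → #  [on edge]
    (6,10)@(13, 21): e=[126,-14,0] → ·  [on edge]
    (7,11)@(15, 23): e=[154,-42,0] → ·  [on edge]
  covered (16 px):
    · · · · · · · · · ·
    · · · · · · · · · ·
    · · · · · · · · · ·
    · · · · · · · · · ·
    · · · · · · # · · ·
    · · · # # # # · · ·
    · · # # # # # · · ·
    · · · # # # · · · ·
    · · · · # # · · · ·
    · · · · · # · · · ·
    · · · · · · · · · ·
    · · · · · · · · · ·
T1:
  2·area = 63
  edge (2, 22)→(9, 15): d=(7,-7) top-left  bias=+0
  edge (9, 15)→(19, 14): d=(10,-1) top-left  bias=+0
  edge (19, 14)→(2, 22): d=(-17,8) right/bottom  bias=-1
    (9,2)@(19, 5): e=[0,-90,153] → ·  [on edge]
    (8,3)@(17, 7): e=[0,-72,135] → ·  [on edge]
    (7,4)@(15, 9): e=[0,-54,117] → ·  [on edge]
    (6,5)@(13, 11): e=[0,-36,99] → ·  [on edge]
    (5,6)@(11, 13): e=[0,-18,81] → ·  [on edge]
    (4,7)@(9, 15): e=[0,0,63] → #  [on edge]
    (5,7)@(11, 15): e=[14,2,47] → #
    (6,7)@(13, 15): e=[28,4,31] → #
    (7,7)@(15, 15): e=[42,6,15] → #
    (8,7)@(17, 15): e=[56,8,-1] → ·
    (3,8)@(7, 17): e=[0,18,45] → #  [on edge]
    (6,8)@(13, 17): e=[42,24,-3] → ·
    (2,9)@(5, 19): e=[0,36,27] → #  [on edge]
    (1,10)@(3, 21): e=[0,54,9] → #  [on edge]
    (0,11)@(1, 23): e=[0,72,-9] → ·  [on edge]
  covered (10 px):
    · · · · · · · · · ·
    · · · · · · · · · ·
    · · · · · · · · · ·
    · · · · · · · · · ·
    · · · · · · · · · ·
    · · · · · · · · · ·
    · · · · · · · · · ·
    · · · · # # # # · ·
    · · · # # # · · · ·
    · · # # · · · · · ·
    · # · · · · · · · ·
    · · · · · · · · · ·

Answer: [[6,4],[3,5],[4,5],[5,5],[6,5],[2,6],[3,6],[4,6],[5,6],[6,6],[3,7],[4,7],[5,7],[4,8],[5,8],[5,9]]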